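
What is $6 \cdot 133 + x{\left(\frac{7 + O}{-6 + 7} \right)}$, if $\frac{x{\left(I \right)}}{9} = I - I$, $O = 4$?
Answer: $798$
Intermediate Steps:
$x{\left(I \right)} = 0$ ($x{\left(I \right)} = 9 \left(I - I\right) = 9 \cdot 0 = 0$)
$6 \cdot 133 + x{\left(\frac{7 + O}{-6 + 7} \right)} = 6 \cdot 133 + 0 = 798 + 0 = 798$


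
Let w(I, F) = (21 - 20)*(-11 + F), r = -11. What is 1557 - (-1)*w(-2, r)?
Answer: 1535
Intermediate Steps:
w(I, F) = -11 + F (w(I, F) = 1*(-11 + F) = -11 + F)
1557 - (-1)*w(-2, r) = 1557 - (-1)*(-11 - 11) = 1557 - (-1)*(-22) = 1557 - 1*22 = 1557 - 22 = 1535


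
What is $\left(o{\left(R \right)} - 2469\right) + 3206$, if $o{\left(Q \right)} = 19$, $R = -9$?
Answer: $756$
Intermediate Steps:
$\left(o{\left(R \right)} - 2469\right) + 3206 = \left(19 - 2469\right) + 3206 = -2450 + 3206 = 756$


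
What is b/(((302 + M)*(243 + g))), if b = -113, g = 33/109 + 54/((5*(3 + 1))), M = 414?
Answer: -61585/95995194 ≈ -0.00064154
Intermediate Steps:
g = 3273/1090 (g = 33*(1/109) + 54/((5*4)) = 33/109 + 54/20 = 33/109 + 54*(1/20) = 33/109 + 27/10 = 3273/1090 ≈ 3.0028)
b/(((302 + M)*(243 + g))) = -113*1/((243 + 3273/1090)*(302 + 414)) = -113/(716*(268143/1090)) = -113/95995194/545 = -113*545/95995194 = -61585/95995194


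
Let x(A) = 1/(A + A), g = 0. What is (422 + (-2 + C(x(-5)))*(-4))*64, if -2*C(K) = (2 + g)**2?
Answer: 28032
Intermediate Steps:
x(A) = 1/(2*A)
C(K) = -2 (C(K) = -(2 + 0)**2/2 = -1/2*2**2 = -1/2*4 = -2)
(422 + (-2 + C(x(-5)))*(-4))*64 = (422 + (-2 - 2)*(-4))*64 = (422 - 4*(-4))*64 = (422 + 16)*64 = 438*64 = 28032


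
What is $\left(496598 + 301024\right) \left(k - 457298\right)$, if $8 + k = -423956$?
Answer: $-702913958964$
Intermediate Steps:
$k = -423964$ ($k = -8 - 423956 = -423964$)
$\left(496598 + 301024\right) \left(k - 457298\right) = \left(496598 + 301024\right) \left(-423964 - 457298\right) = 797622 \left(-881262\right) = -702913958964$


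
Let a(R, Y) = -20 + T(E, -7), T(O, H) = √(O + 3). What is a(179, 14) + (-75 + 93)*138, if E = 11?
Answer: 2464 + √14 ≈ 2467.7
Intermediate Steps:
T(O, H) = √(3 + O)
a(R, Y) = -20 + √14 (a(R, Y) = -20 + √(3 + 11) = -20 + √14)
a(179, 14) + (-75 + 93)*138 = (-20 + √14) + (-75 + 93)*138 = (-20 + √14) + 18*138 = (-20 + √14) + 2484 = 2464 + √14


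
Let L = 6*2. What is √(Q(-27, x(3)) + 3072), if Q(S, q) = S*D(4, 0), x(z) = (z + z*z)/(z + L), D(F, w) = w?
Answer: 32*√3 ≈ 55.426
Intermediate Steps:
L = 12
x(z) = (z + z²)/(12 + z) (x(z) = (z + z*z)/(z + 12) = (z + z²)/(12 + z))
Q(S, q) = 0 (Q(S, q) = S*0 = 0)
√(Q(-27, x(3)) + 3072) = √(0 + 3072) = √3072 = 32*√3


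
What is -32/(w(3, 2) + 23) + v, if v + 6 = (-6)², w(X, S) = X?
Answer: 374/13 ≈ 28.769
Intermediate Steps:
v = 30 (v = -6 + (-6)² = -6 + 36 = 30)
-32/(w(3, 2) + 23) + v = -32/(3 + 23) + 30 = -32/26 + 30 = -32*1/26 + 30 = -16/13 + 30 = 374/13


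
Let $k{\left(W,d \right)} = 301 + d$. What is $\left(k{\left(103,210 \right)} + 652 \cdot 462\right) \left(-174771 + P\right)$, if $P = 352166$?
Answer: $53526280325$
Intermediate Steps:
$\left(k{\left(103,210 \right)} + 652 \cdot 462\right) \left(-174771 + P\right) = \left(\left(301 + 210\right) + 652 \cdot 462\right) \left(-174771 + 352166\right) = \left(511 + 301224\right) 177395 = 301735 \cdot 177395 = 53526280325$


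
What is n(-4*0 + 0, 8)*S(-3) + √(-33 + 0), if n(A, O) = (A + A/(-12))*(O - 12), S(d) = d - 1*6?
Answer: I*√33 ≈ 5.7446*I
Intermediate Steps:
S(d) = -6 + d (S(d) = d - 6 = -6 + d)
n(A, O) = 11*A*(-12 + O)/12 (n(A, O) = (A + A*(-1/12))*(-12 + O) = (A - A/12)*(-12 + O) = (11*A/12)*(-12 + O) = 11*A*(-12 + O)/12)
n(-4*0 + 0, 8)*S(-3) + √(-33 + 0) = (11*(-4*0 + 0)*(-12 + 8)/12)*(-6 - 3) + √(-33 + 0) = ((11/12)*(0 + 0)*(-4))*(-9) + √(-33) = ((11/12)*0*(-4))*(-9) + I*√33 = 0*(-9) + I*√33 = 0 + I*√33 = I*√33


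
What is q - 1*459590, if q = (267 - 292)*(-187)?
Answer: -454915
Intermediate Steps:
q = 4675 (q = -25*(-187) = 4675)
q - 1*459590 = 4675 - 1*459590 = 4675 - 459590 = -454915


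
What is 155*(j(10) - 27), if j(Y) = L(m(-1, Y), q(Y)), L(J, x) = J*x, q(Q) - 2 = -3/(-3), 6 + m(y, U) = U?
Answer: -2325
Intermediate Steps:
m(y, U) = -6 + U
q(Q) = 3 (q(Q) = 2 - 3/(-3) = 2 - 3*(-⅓) = 2 + 1 = 3)
j(Y) = -18 + 3*Y (j(Y) = (-6 + Y)*3 = -18 + 3*Y)
155*(j(10) - 27) = 155*((-18 + 3*10) - 27) = 155*((-18 + 30) - 27) = 155*(12 - 27) = 155*(-15) = -2325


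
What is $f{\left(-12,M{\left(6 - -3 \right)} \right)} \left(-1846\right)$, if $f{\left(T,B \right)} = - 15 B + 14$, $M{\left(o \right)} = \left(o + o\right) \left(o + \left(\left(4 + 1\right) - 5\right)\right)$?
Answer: $4459936$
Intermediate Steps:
$M{\left(o \right)} = 2 o^{2}$ ($M{\left(o \right)} = 2 o \left(o + \left(5 - 5\right)\right) = 2 o \left(o + 0\right) = 2 o o = 2 o^{2}$)
$f{\left(T,B \right)} = 14 - 15 B$
$f{\left(-12,M{\left(6 - -3 \right)} \right)} \left(-1846\right) = \left(14 - 15 \cdot 2 \left(6 - -3\right)^{2}\right) \left(-1846\right) = \left(14 - 15 \cdot 2 \left(6 + 3\right)^{2}\right) \left(-1846\right) = \left(14 - 15 \cdot 2 \cdot 9^{2}\right) \left(-1846\right) = \left(14 - 15 \cdot 2 \cdot 81\right) \left(-1846\right) = \left(14 - 2430\right) \left(-1846\right) = \left(-2416\right) \left(-1846\right) = 4459936$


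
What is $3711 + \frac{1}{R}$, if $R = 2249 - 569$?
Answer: $\frac{6234481}{1680} \approx 3711.0$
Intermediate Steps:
$R = 1680$
$3711 + \frac{1}{R} = 3711 + \frac{1}{1680} = \frac{6234481}{1680}$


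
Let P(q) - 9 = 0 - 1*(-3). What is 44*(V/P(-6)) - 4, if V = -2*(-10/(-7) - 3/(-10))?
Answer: -1751/105 ≈ -16.676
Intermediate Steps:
V = -121/35 (V = -2*(-10*(-1/7) - 3*(-1/10)) = -2*(10/7 + 3/10) = -2*121/70 = -121/35 ≈ -3.4571)
P(q) = 12 (P(q) = 9 + (0 - 1*(-3)) = 9 + (0 + 3) = 9 + 3 = 12)
44*(V/P(-6)) - 4 = 44*(-121/35/12) - 4 = 44*(-121/35*1/12) - 4 = 44*(-121/420) - 4 = -1331/105 - 4 = -1751/105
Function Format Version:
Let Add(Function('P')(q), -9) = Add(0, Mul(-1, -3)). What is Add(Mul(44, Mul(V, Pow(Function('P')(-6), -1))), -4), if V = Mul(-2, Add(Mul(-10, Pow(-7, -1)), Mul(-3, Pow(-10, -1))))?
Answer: Rational(-1751, 105) ≈ -16.676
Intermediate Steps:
V = Rational(-121, 35) (V = Mul(-2, Add(Mul(-10, Rational(-1, 7)), Mul(-3, Rational(-1, 10)))) = Mul(-2, Add(Rational(10, 7), Rational(3, 10))) = Mul(-2, Rational(121, 70)) = Rational(-121, 35) ≈ -3.4571)
Function('P')(q) = 12 (Function('P')(q) = Add(9, Add(0, Mul(-1, -3))) = Add(9, Add(0, 3)) = Add(9, 3) = 12)
Add(Mul(44, Mul(V, Pow(Function('P')(-6), -1))), -4) = Add(Mul(44, Mul(Rational(-121, 35), Pow(12, -1))), -4) = Add(Mul(44, Mul(Rational(-121, 35), Rational(1, 12))), -4) = Add(Mul(44, Rational(-121, 420)), -4) = Add(Rational(-1331, 105), -4) = Rational(-1751, 105)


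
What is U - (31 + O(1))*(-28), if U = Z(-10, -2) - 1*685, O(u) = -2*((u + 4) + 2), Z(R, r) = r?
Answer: -211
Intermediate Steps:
O(u) = -12 - 2*u (O(u) = -2*((4 + u) + 2) = -2*(6 + u) = -12 - 2*u)
U = -687 (U = -2 - 1*685 = -2 - 685 = -687)
U - (31 + O(1))*(-28) = -687 - (31 + (-12 - 2*1))*(-28) = -687 - (31 + (-12 - 2))*(-28) = -687 - (31 - 14)*(-28) = -687 - 17*(-28) = -687 - 1*(-476) = -687 + 476 = -211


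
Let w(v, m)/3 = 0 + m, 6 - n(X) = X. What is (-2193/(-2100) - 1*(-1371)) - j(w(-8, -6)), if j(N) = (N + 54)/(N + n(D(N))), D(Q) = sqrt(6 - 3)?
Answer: 45241057/32900 - 12*sqrt(3)/47 ≈ 1374.7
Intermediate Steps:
D(Q) = sqrt(3)
n(X) = 6 - X
w(v, m) = 3*m (w(v, m) = 3*(0 + m) = 3*m)
j(N) = (54 + N)/(6 + N - sqrt(3)) (j(N) = (N + 54)/(N + (6 - sqrt(3))) = (54 + N)/(6 + N - sqrt(3)))
(-2193/(-2100) - 1*(-1371)) - j(w(-8, -6)) = (-2193/(-2100) - 1*(-1371)) - (54 + 3*(-6))/(6 + 3*(-6) - sqrt(3)) = (-2193*(-1/2100) + 1371) - (54 - 18)/(6 - 18 - sqrt(3)) = (731/700 + 1371) - 36/(-12 - sqrt(3)) = 960431/700 - 36/(-12 - sqrt(3))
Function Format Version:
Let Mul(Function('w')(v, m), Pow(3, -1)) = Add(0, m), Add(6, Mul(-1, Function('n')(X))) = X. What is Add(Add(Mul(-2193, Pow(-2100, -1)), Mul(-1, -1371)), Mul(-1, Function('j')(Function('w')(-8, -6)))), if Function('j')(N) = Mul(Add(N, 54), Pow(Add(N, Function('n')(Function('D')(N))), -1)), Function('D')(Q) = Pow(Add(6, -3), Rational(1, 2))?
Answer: Add(Rational(45241057, 32900), Mul(Rational(-12, 47), Pow(3, Rational(1, 2)))) ≈ 1374.7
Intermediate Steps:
Function('D')(Q) = Pow(3, Rational(1, 2))
Function('n')(X) = Add(6, Mul(-1, X))
Function('w')(v, m) = Mul(3, m) (Function('w')(v, m) = Mul(3, Add(0, m)) = Mul(3, m))
Function('j')(N) = Mul(Pow(Add(6, N, Mul(-1, Pow(3, Rational(1, 2)))), -1), Add(54, N)) (Function('j')(N) = Mul(Add(N, 54), Pow(Add(N, Add(6, Mul(-1, Pow(3, Rational(1, 2))))), -1)) = Mul(Add(54, N), Pow(Add(6, N, Mul(-1, Pow(3, Rational(1, 2)))), -1)) = Mul(Pow(Add(6, N, Mul(-1, Pow(3, Rational(1, 2)))), -1), Add(54, N)))
Add(Add(Mul(-2193, Pow(-2100, -1)), Mul(-1, -1371)), Mul(-1, Function('j')(Function('w')(-8, -6)))) = Add(Add(Mul(-2193, Pow(-2100, -1)), Mul(-1, -1371)), Mul(-1, Mul(Pow(Add(6, Mul(3, -6), Mul(-1, Pow(3, Rational(1, 2)))), -1), Add(54, Mul(3, -6))))) = Add(Add(Mul(-2193, Rational(-1, 2100)), 1371), Mul(-1, Mul(Pow(Add(6, -18, Mul(-1, Pow(3, Rational(1, 2)))), -1), Add(54, -18)))) = Add(Add(Rational(731, 700), 1371), Mul(-1, Mul(Pow(Add(-12, Mul(-1, Pow(3, Rational(1, 2)))), -1), 36))) = Add(Rational(960431, 700), Mul(-1, Mul(36, Pow(Add(-12, Mul(-1, Pow(3, Rational(1, 2)))), -1)))) = Add(Rational(960431, 700), Mul(-36, Pow(Add(-12, Mul(-1, Pow(3, Rational(1, 2)))), -1)))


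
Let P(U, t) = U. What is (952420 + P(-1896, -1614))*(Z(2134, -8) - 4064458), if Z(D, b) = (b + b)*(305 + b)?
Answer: -3867881766040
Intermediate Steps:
Z(D, b) = 2*b*(305 + b) (Z(D, b) = (2*b)*(305 + b) = 2*b*(305 + b))
(952420 + P(-1896, -1614))*(Z(2134, -8) - 4064458) = (952420 - 1896)*(2*(-8)*(305 - 8) - 4064458) = 950524*(2*(-8)*297 - 4064458) = 950524*(-4752 - 4064458) = 950524*(-4069210) = -3867881766040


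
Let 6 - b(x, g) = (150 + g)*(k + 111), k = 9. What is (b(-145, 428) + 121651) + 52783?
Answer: 105080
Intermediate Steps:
b(x, g) = -17994 - 120*g (b(x, g) = 6 - (150 + g)*(9 + 111) = 6 - (150 + g)*120 = 6 - (18000 + 120*g) = 6 + (-18000 - 120*g) = -17994 - 120*g)
(b(-145, 428) + 121651) + 52783 = ((-17994 - 120*428) + 121651) + 52783 = ((-17994 - 51360) + 121651) + 52783 = (-69354 + 121651) + 52783 = 52297 + 52783 = 105080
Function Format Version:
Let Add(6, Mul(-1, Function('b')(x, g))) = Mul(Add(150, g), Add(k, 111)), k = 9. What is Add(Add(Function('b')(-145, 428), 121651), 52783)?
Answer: 105080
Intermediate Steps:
Function('b')(x, g) = Add(-17994, Mul(-120, g)) (Function('b')(x, g) = Add(6, Mul(-1, Mul(Add(150, g), Add(9, 111)))) = Add(6, Mul(-1, Mul(Add(150, g), 120))) = Add(6, Mul(-1, Add(18000, Mul(120, g)))) = Add(6, Add(-18000, Mul(-120, g))) = Add(-17994, Mul(-120, g)))
Add(Add(Function('b')(-145, 428), 121651), 52783) = Add(Add(Add(-17994, Mul(-120, 428)), 121651), 52783) = Add(Add(Add(-17994, -51360), 121651), 52783) = Add(Add(-69354, 121651), 52783) = Add(52297, 52783) = 105080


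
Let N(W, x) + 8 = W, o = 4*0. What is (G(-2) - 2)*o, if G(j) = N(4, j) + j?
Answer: 0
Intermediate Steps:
o = 0
N(W, x) = -8 + W
G(j) = -4 + j (G(j) = (-8 + 4) + j = -4 + j)
(G(-2) - 2)*o = ((-4 - 2) - 2)*0 = (-6 - 2)*0 = -8*0 = 0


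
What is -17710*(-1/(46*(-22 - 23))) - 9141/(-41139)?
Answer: -342826/41139 ≈ -8.3334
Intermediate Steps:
-17710*(-1/(46*(-22 - 23))) - 9141/(-41139) = -17710/((-45*(-46))) - 9141*(-1/41139) = -17710/2070 + 3047/13713 = -17710*1/2070 + 3047/13713 = -77/9 + 3047/13713 = -342826/41139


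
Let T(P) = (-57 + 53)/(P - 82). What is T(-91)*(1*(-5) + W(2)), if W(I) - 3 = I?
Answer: 0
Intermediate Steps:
T(P) = -4/(-82 + P)
W(I) = 3 + I
T(-91)*(1*(-5) + W(2)) = (-4/(-82 - 91))*(1*(-5) + (3 + 2)) = (-4/(-173))*(-5 + 5) = -4*(-1/173)*0 = (4/173)*0 = 0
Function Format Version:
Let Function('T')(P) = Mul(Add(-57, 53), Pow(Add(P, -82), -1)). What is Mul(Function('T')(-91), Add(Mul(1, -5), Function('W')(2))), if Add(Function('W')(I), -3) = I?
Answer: 0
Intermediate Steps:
Function('T')(P) = Mul(-4, Pow(Add(-82, P), -1))
Function('W')(I) = Add(3, I)
Mul(Function('T')(-91), Add(Mul(1, -5), Function('W')(2))) = Mul(Mul(-4, Pow(Add(-82, -91), -1)), Add(Mul(1, -5), Add(3, 2))) = Mul(Mul(-4, Pow(-173, -1)), Add(-5, 5)) = Mul(Mul(-4, Rational(-1, 173)), 0) = Mul(Rational(4, 173), 0) = 0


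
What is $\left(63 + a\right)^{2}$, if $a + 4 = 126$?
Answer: $34225$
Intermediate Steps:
$a = 122$ ($a = -4 + 126 = 122$)
$\left(63 + a\right)^{2} = \left(63 + 122\right)^{2} = 185^{2} = 34225$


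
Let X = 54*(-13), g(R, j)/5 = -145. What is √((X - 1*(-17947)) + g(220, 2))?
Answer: 2*√4130 ≈ 128.53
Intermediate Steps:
g(R, j) = -725 (g(R, j) = 5*(-145) = -725)
X = -702
√((X - 1*(-17947)) + g(220, 2)) = √((-702 - 1*(-17947)) - 725) = √((-702 + 17947) - 725) = √(17245 - 725) = √16520 = 2*√4130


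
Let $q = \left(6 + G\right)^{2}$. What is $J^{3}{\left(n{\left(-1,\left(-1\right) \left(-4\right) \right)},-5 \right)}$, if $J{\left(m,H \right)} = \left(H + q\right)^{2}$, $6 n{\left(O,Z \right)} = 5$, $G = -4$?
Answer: $1$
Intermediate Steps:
$q = 4$ ($q = \left(6 - 4\right)^{2} = 2^{2} = 4$)
$n{\left(O,Z \right)} = \frac{5}{6}$ ($n{\left(O,Z \right)} = \frac{1}{6} \cdot 5 = \frac{5}{6}$)
$J{\left(m,H \right)} = \left(4 + H\right)^{2}$ ($J{\left(m,H \right)} = \left(H + 4\right)^{2} = \left(4 + H\right)^{2}$)
$J^{3}{\left(n{\left(-1,\left(-1\right) \left(-4\right) \right)},-5 \right)} = \left(\left(4 - 5\right)^{2}\right)^{3} = \left(\left(-1\right)^{2}\right)^{3} = 1^{3} = 1$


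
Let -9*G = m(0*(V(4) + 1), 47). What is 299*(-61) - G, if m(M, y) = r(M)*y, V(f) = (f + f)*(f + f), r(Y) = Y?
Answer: -18239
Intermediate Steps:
V(f) = 4*f**2 (V(f) = (2*f)*(2*f) = 4*f**2)
m(M, y) = M*y
G = 0 (G = -0*(4*4**2 + 1)*47/9 = -0*(4*16 + 1)*47/9 = -0*(64 + 1)*47/9 = -0*65*47/9 = -0*47 = -1/9*0 = 0)
299*(-61) - G = 299*(-61) - 1*0 = -18239 + 0 = -18239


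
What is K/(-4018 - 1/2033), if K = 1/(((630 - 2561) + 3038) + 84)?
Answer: -2033/9728796645 ≈ -2.0897e-7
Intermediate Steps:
K = 1/1191 (K = 1/((-1931 + 3038) + 84) = 1/(1107 + 84) = 1/1191 ≈ 0.00083963)
K/(-4018 - 1/2033) = 1/(1191*(-4018 - 1/2033)) = 1/(1191*(-8168595/2033)) = (1/1191)*(-2033/8168595) = -2033/9728796645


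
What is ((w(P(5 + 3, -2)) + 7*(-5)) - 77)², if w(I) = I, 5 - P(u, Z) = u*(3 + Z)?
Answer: 13225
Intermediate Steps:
P(u, Z) = 5 - u*(3 + Z)
((w(P(5 + 3, -2)) + 7*(-5)) - 77)² = (((5 - 3*(5 + 3) - 1*(-2)*(5 + 3)) + 7*(-5)) - 77)² = (((5 - 3*8 - 1*(-2)*8) - 35) - 77)² = (((5 - 24 + 16) - 35) - 77)² = ((-3 - 35) - 77)² = (-38 - 77)² = (-115)² = 13225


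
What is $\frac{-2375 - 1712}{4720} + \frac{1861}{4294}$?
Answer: $- \frac{4382829}{10133840} \approx -0.43249$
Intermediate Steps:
$\frac{-2375 - 1712}{4720} + \frac{1861}{4294} = \left(-4087\right) \frac{1}{4720} + 1861 \cdot \frac{1}{4294} = - \frac{4087}{4720} + \frac{1861}{4294} = - \frac{4382829}{10133840}$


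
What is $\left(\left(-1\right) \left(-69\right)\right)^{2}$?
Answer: $4761$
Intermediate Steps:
$\left(\left(-1\right) \left(-69\right)\right)^{2} = 69^{2} = 4761$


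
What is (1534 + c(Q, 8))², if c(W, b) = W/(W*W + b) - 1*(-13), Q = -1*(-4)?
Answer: 86174089/36 ≈ 2.3937e+6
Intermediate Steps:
Q = 4
c(W, b) = 13 + W/(b + W²) (c(W, b) = W/(W² + b) + 13 = W/(b + W²) + 13 = 13 + W/(b + W²))
(1534 + c(Q, 8))² = (1534 + (4 + 13*8 + 13*4²)/(8 + 4²))² = (1534 + (4 + 104 + 13*16)/(8 + 16))² = (1534 + (4 + 104 + 208)/24)² = (1534 + (1/24)*316)² = (1534 + 79/6)² = (9283/6)² = 86174089/36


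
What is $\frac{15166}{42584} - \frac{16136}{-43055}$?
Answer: $\frac{670053777}{916727060} \approx 0.73092$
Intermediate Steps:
$\frac{15166}{42584} - \frac{16136}{-43055} = 15166 \cdot \frac{1}{42584} - - \frac{16136}{43055} = \frac{7583}{21292} + \frac{16136}{43055} = \frac{670053777}{916727060}$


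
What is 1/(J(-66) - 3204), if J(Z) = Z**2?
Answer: 1/1152 ≈ 0.00086806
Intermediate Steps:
1/(J(-66) - 3204) = 1/((-66)**2 - 3204) = 1/(4356 - 3204) = 1/1152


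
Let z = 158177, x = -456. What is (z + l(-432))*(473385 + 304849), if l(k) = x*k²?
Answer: -66105038039878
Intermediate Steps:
l(k) = -456*k²
(z + l(-432))*(473385 + 304849) = (158177 - 456*(-432)²)*(473385 + 304849) = (158177 - 456*186624)*778234 = (158177 - 85100544)*778234 = -84942367*778234 = -66105038039878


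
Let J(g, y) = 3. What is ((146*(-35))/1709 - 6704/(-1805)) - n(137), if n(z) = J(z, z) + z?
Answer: -429630714/3084745 ≈ -139.28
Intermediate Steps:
n(z) = 3 + z
((146*(-35))/1709 - 6704/(-1805)) - n(137) = ((146*(-35))/1709 - 6704/(-1805)) - (3 + 137) = (-5110*1/1709 - 6704*(-1/1805)) - 1*140 = (-5110/1709 + 6704/1805) - 140 = 2233586/3084745 - 140 = -429630714/3084745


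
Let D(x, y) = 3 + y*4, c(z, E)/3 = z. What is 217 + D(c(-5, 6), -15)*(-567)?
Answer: 32536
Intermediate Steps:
c(z, E) = 3*z
D(x, y) = 3 + 4*y
217 + D(c(-5, 6), -15)*(-567) = 217 + (3 + 4*(-15))*(-567) = 217 + (3 - 60)*(-567) = 217 - 57*(-567) = 217 + 32319 = 32536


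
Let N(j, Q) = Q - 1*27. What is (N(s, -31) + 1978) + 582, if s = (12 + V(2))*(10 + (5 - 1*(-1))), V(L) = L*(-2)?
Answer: 2502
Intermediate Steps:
V(L) = -2*L
s = 128 (s = (12 - 2*2)*(10 + (5 - 1*(-1))) = (12 - 4)*(10 + (5 + 1)) = 8*(10 + 6) = 8*16 = 128)
N(j, Q) = -27 + Q (N(j, Q) = Q - 27 = -27 + Q)
(N(s, -31) + 1978) + 582 = ((-27 - 31) + 1978) + 582 = (-58 + 1978) + 582 = 1920 + 582 = 2502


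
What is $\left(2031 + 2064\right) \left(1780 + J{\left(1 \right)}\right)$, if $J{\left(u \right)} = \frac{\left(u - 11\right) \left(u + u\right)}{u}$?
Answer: $7207200$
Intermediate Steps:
$J{\left(u \right)} = -22 + 2 u$ ($J{\left(u \right)} = \frac{\left(-11 + u\right) 2 u}{u} = \frac{2 u \left(-11 + u\right)}{u} = -22 + 2 u$)
$\left(2031 + 2064\right) \left(1780 + J{\left(1 \right)}\right) = \left(2031 + 2064\right) \left(1780 + \left(-22 + 2 \cdot 1\right)\right) = 4095 \left(1780 + \left(-22 + 2\right)\right) = 4095 \left(1780 - 20\right) = 4095 \cdot 1760 = 7207200$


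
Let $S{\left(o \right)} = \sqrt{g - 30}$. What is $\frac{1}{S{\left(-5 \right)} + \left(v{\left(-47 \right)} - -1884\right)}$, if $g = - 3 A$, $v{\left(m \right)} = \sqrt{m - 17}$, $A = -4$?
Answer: $\frac{1}{1884 + 8 i + 3 i \sqrt{2}} \approx 0.00053076 - 3.449 \cdot 10^{-6} i$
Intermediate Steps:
$v{\left(m \right)} = \sqrt{-17 + m}$
$g = 12$ ($g = \left(-3\right) \left(-4\right) = 12$)
$S{\left(o \right)} = 3 i \sqrt{2}$ ($S{\left(o \right)} = \sqrt{12 - 30} = \sqrt{-18} = 3 i \sqrt{2}$)
$\frac{1}{S{\left(-5 \right)} + \left(v{\left(-47 \right)} - -1884\right)} = \frac{1}{3 i \sqrt{2} + \left(\sqrt{-17 - 47} - -1884\right)} = \frac{1}{3 i \sqrt{2} + \left(\sqrt{-64} + 1884\right)} = \frac{1}{3 i \sqrt{2} + \left(8 i + 1884\right)} = \frac{1}{3 i \sqrt{2} + \left(1884 + 8 i\right)} = \frac{1}{1884 + 8 i + 3 i \sqrt{2}}$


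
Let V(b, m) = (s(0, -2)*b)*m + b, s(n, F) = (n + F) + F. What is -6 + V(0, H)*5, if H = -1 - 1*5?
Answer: -6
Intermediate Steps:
H = -6 (H = -1 - 5 = -6)
s(n, F) = n + 2*F (s(n, F) = (F + n) + F = n + 2*F)
V(b, m) = b - 4*b*m (V(b, m) = ((0 + 2*(-2))*b)*m + b = ((0 - 4)*b)*m + b = (-4*b)*m + b = -4*b*m + b = b - 4*b*m)
-6 + V(0, H)*5 = -6 + (0*(1 - 4*(-6)))*5 = -6 + (0*(1 + 24))*5 = -6 + (0*25)*5 = -6 + 0*5 = -6 + 0 = -6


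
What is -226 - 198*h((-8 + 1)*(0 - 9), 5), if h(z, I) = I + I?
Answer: -2206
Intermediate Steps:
h(z, I) = 2*I
-226 - 198*h((-8 + 1)*(0 - 9), 5) = -226 - 396*5 = -226 - 198*10 = -226 - 1980 = -2206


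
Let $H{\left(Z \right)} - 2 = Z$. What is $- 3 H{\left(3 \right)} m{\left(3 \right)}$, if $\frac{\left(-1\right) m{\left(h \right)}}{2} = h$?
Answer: $90$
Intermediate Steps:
$H{\left(Z \right)} = 2 + Z$
$m{\left(h \right)} = - 2 h$
$- 3 H{\left(3 \right)} m{\left(3 \right)} = - 3 \left(2 + 3\right) \left(\left(-2\right) 3\right) = \left(-3\right) 5 \left(-6\right) = \left(-15\right) \left(-6\right) = 90$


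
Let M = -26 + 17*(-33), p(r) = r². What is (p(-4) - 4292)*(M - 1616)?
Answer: 9420028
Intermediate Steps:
M = -587 (M = -26 - 561 = -587)
(p(-4) - 4292)*(M - 1616) = ((-4)² - 4292)*(-587 - 1616) = (16 - 4292)*(-2203) = -4276*(-2203) = 9420028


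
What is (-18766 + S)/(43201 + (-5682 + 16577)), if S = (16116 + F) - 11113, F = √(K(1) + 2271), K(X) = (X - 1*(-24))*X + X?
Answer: -13763/54096 + √2297/54096 ≈ -0.25353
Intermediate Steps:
K(X) = X + X*(24 + X) (K(X) = (X + 24)*X + X = (24 + X)*X + X = X*(24 + X) + X = X + X*(24 + X))
F = √2297 (F = √(1*(25 + 1) + 2271) = √(1*26 + 2271) = √(26 + 2271) = √2297 ≈ 47.927)
S = 5003 + √2297 (S = (16116 + √2297) - 11113 = 5003 + √2297 ≈ 5050.9)
(-18766 + S)/(43201 + (-5682 + 16577)) = (-18766 + (5003 + √2297))/(43201 + (-5682 + 16577)) = (-13763 + √2297)/(43201 + 10895) = (-13763 + √2297)/54096 = (-13763 + √2297)*(1/54096) = -13763/54096 + √2297/54096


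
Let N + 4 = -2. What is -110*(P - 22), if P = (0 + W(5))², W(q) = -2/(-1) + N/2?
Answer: 2310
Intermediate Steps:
N = -6 (N = -4 - 2 = -6)
W(q) = -1 (W(q) = -2/(-1) - 6/2 = -2*(-1) - 6*½ = 2 - 3 = -1)
P = 1 (P = (0 - 1)² = (-1)² = 1)
-110*(P - 22) = -110*(1 - 22) = -110*(-21) = 2310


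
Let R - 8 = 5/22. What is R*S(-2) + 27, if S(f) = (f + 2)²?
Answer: 27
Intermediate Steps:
R = 181/22 (R = 8 + 5/22 = 181/22 ≈ 8.2273)
S(f) = (2 + f)²
R*S(-2) + 27 = 181*(2 - 2)²/22 + 27 = (181/22)*0² + 27 = (181/22)*0 + 27 = 0 + 27 = 27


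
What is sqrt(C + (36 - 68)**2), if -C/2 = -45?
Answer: sqrt(1114) ≈ 33.377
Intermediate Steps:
C = 90 (C = -2*(-45) = 90)
sqrt(C + (36 - 68)**2) = sqrt(90 + (36 - 68)**2) = sqrt(90 + (-32)**2) = sqrt(90 + 1024) = sqrt(1114)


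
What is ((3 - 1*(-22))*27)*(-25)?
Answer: -16875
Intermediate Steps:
((3 - 1*(-22))*27)*(-25) = ((3 + 22)*27)*(-25) = (25*27)*(-25) = 675*(-25) = -16875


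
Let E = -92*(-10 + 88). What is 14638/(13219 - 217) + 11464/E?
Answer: -916930/1943799 ≈ -0.47172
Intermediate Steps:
E = -7176 (E = -92*78 = -7176)
14638/(13219 - 217) + 11464/E = 14638/(13219 - 217) + 11464/(-7176) = 14638/13002 + 11464*(-1/7176) = 14638*(1/13002) - 1433/897 = 7319/6501 - 1433/897 = -916930/1943799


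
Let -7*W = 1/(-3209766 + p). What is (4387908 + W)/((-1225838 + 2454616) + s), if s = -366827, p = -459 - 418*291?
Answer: 102339358188229/20103318512991 ≈ 5.0907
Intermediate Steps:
p = -122097 (p = -459 - 121638 = -122097)
W = 1/23323041 (W = -1/(7*(-3209766 - 122097)) = -⅐/(-3331863) = -⅐*(-1/3331863) = 1/23323041 ≈ 4.2876e-8)
(4387908 + W)/((-1225838 + 2454616) + s) = (4387908 + 1/23323041)/((-1225838 + 2454616) - 366827) = 102339358188229/(23323041*(1228778 - 366827)) = (102339358188229/23323041)/861951 = (102339358188229/23323041)*(1/861951) = 102339358188229/20103318512991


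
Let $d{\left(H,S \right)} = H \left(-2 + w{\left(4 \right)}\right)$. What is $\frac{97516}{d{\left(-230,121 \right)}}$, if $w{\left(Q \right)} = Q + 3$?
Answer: $- \frac{48758}{575} \approx -84.797$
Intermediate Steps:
$w{\left(Q \right)} = 3 + Q$
$d{\left(H,S \right)} = 5 H$ ($d{\left(H,S \right)} = H \left(-2 + \left(3 + 4\right)\right) = H \left(-2 + 7\right) = H 5 = 5 H$)
$\frac{97516}{d{\left(-230,121 \right)}} = \frac{97516}{5 \left(-230\right)} = \frac{97516}{-1150} = 97516 \left(- \frac{1}{1150}\right) = - \frac{48758}{575}$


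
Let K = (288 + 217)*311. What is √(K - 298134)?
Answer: I*√141079 ≈ 375.6*I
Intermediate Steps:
K = 157055 (K = 505*311 = 157055)
√(K - 298134) = √(157055 - 298134) = √(-141079) = I*√141079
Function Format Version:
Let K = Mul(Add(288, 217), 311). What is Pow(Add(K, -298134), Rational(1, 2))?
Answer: Mul(I, Pow(141079, Rational(1, 2))) ≈ Mul(375.60, I)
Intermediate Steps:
K = 157055 (K = Mul(505, 311) = 157055)
Pow(Add(K, -298134), Rational(1, 2)) = Pow(Add(157055, -298134), Rational(1, 2)) = Pow(-141079, Rational(1, 2)) = Mul(I, Pow(141079, Rational(1, 2)))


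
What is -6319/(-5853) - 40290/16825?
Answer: -25900039/19695345 ≈ -1.3150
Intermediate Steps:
-6319/(-5853) - 40290/16825 = -6319*(-1/5853) - 40290*1/16825 = 6319/5853 - 8058/3365 = -25900039/19695345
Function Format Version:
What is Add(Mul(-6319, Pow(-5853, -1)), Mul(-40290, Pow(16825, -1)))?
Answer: Rational(-25900039, 19695345) ≈ -1.3150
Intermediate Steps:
Add(Mul(-6319, Pow(-5853, -1)), Mul(-40290, Pow(16825, -1))) = Add(Mul(-6319, Rational(-1, 5853)), Mul(-40290, Rational(1, 16825))) = Add(Rational(6319, 5853), Rational(-8058, 3365)) = Rational(-25900039, 19695345)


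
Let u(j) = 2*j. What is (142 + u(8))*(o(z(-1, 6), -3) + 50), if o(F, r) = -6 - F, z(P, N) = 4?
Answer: 6320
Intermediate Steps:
(142 + u(8))*(o(z(-1, 6), -3) + 50) = (142 + 2*8)*((-6 - 1*4) + 50) = (142 + 16)*((-6 - 4) + 50) = 158*(-10 + 50) = 158*40 = 6320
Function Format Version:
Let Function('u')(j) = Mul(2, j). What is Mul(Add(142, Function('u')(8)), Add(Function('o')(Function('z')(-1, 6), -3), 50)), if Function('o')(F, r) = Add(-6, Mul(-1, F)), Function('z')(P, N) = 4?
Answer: 6320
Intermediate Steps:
Mul(Add(142, Function('u')(8)), Add(Function('o')(Function('z')(-1, 6), -3), 50)) = Mul(Add(142, Mul(2, 8)), Add(Add(-6, Mul(-1, 4)), 50)) = Mul(Add(142, 16), Add(Add(-6, -4), 50)) = Mul(158, Add(-10, 50)) = Mul(158, 40) = 6320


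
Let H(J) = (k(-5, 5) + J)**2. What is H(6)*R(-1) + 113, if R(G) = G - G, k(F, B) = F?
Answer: 113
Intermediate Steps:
R(G) = 0
H(J) = (-5 + J)**2
H(6)*R(-1) + 113 = (-5 + 6)**2*0 + 113 = 1**2*0 + 113 = 1*0 + 113 = 0 + 113 = 113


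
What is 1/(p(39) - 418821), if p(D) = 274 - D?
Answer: -1/418586 ≈ -2.3890e-6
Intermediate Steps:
1/(p(39) - 418821) = 1/((274 - 1*39) - 418821) = 1/((274 - 39) - 418821) = 1/(235 - 418821) = 1/(-418586) = -1/418586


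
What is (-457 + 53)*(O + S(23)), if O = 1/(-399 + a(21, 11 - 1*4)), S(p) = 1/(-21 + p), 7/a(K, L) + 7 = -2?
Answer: -361580/1799 ≈ -200.99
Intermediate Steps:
a(K, L) = -7/9 (a(K, L) = 7/(-7 - 2) = 7/(-9) = 7*(-⅑) = -7/9)
O = -9/3598 (O = 1/(-399 - 7/9) = 1/(-3598/9) = -9/3598 ≈ -0.0025014)
(-457 + 53)*(O + S(23)) = (-457 + 53)*(-9/3598 + 1/(-21 + 23)) = -404*(-9/3598 + 1/2) = -404*(-9/3598 + ½) = -404*895/1799 = -361580/1799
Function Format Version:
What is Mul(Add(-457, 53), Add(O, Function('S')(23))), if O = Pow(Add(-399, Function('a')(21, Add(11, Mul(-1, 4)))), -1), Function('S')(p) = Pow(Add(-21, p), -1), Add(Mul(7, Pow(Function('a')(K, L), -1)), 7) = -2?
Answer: Rational(-361580, 1799) ≈ -200.99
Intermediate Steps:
Function('a')(K, L) = Rational(-7, 9) (Function('a')(K, L) = Mul(7, Pow(Add(-7, -2), -1)) = Mul(7, Pow(-9, -1)) = Mul(7, Rational(-1, 9)) = Rational(-7, 9))
O = Rational(-9, 3598) (O = Pow(Add(-399, Rational(-7, 9)), -1) = Pow(Rational(-3598, 9), -1) = Rational(-9, 3598) ≈ -0.0025014)
Mul(Add(-457, 53), Add(O, Function('S')(23))) = Mul(Add(-457, 53), Add(Rational(-9, 3598), Pow(Add(-21, 23), -1))) = Mul(-404, Add(Rational(-9, 3598), Pow(2, -1))) = Mul(-404, Add(Rational(-9, 3598), Rational(1, 2))) = Mul(-404, Rational(895, 1799)) = Rational(-361580, 1799)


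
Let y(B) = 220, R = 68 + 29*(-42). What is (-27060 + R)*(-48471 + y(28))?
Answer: 1361160710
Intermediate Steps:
R = -1150 (R = 68 - 1218 = -1150)
(-27060 + R)*(-48471 + y(28)) = (-27060 - 1150)*(-48471 + 220) = -28210*(-48251) = 1361160710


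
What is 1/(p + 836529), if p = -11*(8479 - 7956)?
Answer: 1/830776 ≈ 1.2037e-6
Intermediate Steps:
p = -5753 (p = -11*523 = -5753)
1/(p + 836529) = 1/(-5753 + 836529) = 1/830776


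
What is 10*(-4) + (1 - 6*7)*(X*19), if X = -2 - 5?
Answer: 5413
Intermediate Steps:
X = -7
10*(-4) + (1 - 6*7)*(X*19) = 10*(-4) + (1 - 6*7)*(-7*19) = -40 + (1 - 42)*(-133) = -40 - 41*(-133) = -40 + 5453 = 5413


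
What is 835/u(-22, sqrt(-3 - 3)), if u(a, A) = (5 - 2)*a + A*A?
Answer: -835/72 ≈ -11.597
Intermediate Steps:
u(a, A) = A**2 + 3*a (u(a, A) = 3*a + A**2 = A**2 + 3*a)
835/u(-22, sqrt(-3 - 3)) = 835/((sqrt(-3 - 3))**2 + 3*(-22)) = 835/((sqrt(-6))**2 - 66) = 835/((I*sqrt(6))**2 - 66) = 835/(-6 - 66) = 835/(-72) = 835*(-1/72) = -835/72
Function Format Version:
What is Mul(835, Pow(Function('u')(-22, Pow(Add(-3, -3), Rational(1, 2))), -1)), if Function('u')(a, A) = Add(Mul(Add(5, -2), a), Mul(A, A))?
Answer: Rational(-835, 72) ≈ -11.597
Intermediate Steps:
Function('u')(a, A) = Add(Pow(A, 2), Mul(3, a)) (Function('u')(a, A) = Add(Mul(3, a), Pow(A, 2)) = Add(Pow(A, 2), Mul(3, a)))
Mul(835, Pow(Function('u')(-22, Pow(Add(-3, -3), Rational(1, 2))), -1)) = Mul(835, Pow(Add(Pow(Pow(Add(-3, -3), Rational(1, 2)), 2), Mul(3, -22)), -1)) = Mul(835, Pow(Add(Pow(Pow(-6, Rational(1, 2)), 2), -66), -1)) = Mul(835, Pow(Add(Pow(Mul(I, Pow(6, Rational(1, 2))), 2), -66), -1)) = Mul(835, Pow(Add(-6, -66), -1)) = Mul(835, Pow(-72, -1)) = Mul(835, Rational(-1, 72)) = Rational(-835, 72)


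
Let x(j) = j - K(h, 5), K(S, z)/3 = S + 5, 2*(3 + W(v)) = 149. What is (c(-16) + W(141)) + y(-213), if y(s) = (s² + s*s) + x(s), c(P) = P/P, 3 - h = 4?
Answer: 181171/2 ≈ 90586.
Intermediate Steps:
W(v) = 143/2 (W(v) = -3 + (½)*149 = -3 + 149/2 = 143/2)
h = -1 (h = 3 - 1*4 = 3 - 4 = -1)
K(S, z) = 15 + 3*S (K(S, z) = 3*(S + 5) = 3*(5 + S) = 15 + 3*S)
c(P) = 1
x(j) = -12 + j (x(j) = j - (15 + 3*(-1)) = j - (15 - 3) = j - 1*12 = j - 12 = -12 + j)
y(s) = -12 + s + 2*s² (y(s) = (s² + s*s) + (-12 + s) = (s² + s²) + (-12 + s) = 2*s² + (-12 + s) = -12 + s + 2*s²)
(c(-16) + W(141)) + y(-213) = (1 + 143/2) + (-12 - 213 + 2*(-213)²) = 145/2 + (-12 - 213 + 2*45369) = 145/2 + (-12 - 213 + 90738) = 145/2 + 90513 = 181171/2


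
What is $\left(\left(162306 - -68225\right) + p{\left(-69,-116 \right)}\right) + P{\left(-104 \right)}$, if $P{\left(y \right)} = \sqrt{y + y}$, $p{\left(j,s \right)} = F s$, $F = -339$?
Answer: $269855 + 4 i \sqrt{13} \approx 2.6986 \cdot 10^{5} + 14.422 i$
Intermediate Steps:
$p{\left(j,s \right)} = - 339 s$
$P{\left(y \right)} = \sqrt{2} \sqrt{y}$ ($P{\left(y \right)} = \sqrt{2 y} = \sqrt{2} \sqrt{y}$)
$\left(\left(162306 - -68225\right) + p{\left(-69,-116 \right)}\right) + P{\left(-104 \right)} = \left(\left(162306 - -68225\right) - -39324\right) + \sqrt{2} \sqrt{-104} = \left(\left(162306 + 68225\right) + 39324\right) + \sqrt{2} \cdot 2 i \sqrt{26} = \left(230531 + 39324\right) + 4 i \sqrt{13} = 269855 + 4 i \sqrt{13}$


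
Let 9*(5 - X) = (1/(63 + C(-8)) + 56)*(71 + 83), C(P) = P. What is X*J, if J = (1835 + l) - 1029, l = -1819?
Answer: 14488939/15 ≈ 9.6593e+5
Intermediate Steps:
X = -14303/15 (X = 5 - (1/(63 - 8) + 56)*(71 + 83)/9 = 5 - (1/55 + 56)*154/9 = 5 - 1027*154/165 = 5 - ⅑*43134/5 = 5 - 14378/15 = -14303/15 ≈ -953.53)
J = -1013 (J = (1835 - 1819) - 1029 = 16 - 1029 = -1013)
X*J = -14303/15*(-1013) = 14488939/15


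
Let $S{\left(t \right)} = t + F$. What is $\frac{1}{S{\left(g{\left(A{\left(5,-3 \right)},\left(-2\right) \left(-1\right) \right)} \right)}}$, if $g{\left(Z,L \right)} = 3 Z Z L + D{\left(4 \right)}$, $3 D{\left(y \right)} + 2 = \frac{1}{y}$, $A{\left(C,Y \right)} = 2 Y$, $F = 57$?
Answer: $\frac{12}{3269} \approx 0.0036708$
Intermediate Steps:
$D{\left(y \right)} = - \frac{2}{3} + \frac{1}{3 y}$
$g{\left(Z,L \right)} = - \frac{7}{12} + 3 L Z^{2}$ ($g{\left(Z,L \right)} = 3 Z Z L + \frac{1 - 8}{3 \cdot 4} = 3 Z^{2} L + \frac{1}{3} \cdot \frac{1}{4} \left(1 - 8\right) = 3 L Z^{2} + \frac{1}{3} \cdot \frac{1}{4} \left(-7\right) = 3 L Z^{2} - \frac{7}{12} = - \frac{7}{12} + 3 L Z^{2}$)
$S{\left(t \right)} = 57 + t$ ($S{\left(t \right)} = t + 57 = 57 + t$)
$\frac{1}{S{\left(g{\left(A{\left(5,-3 \right)},\left(-2\right) \left(-1\right) \right)} \right)}} = \frac{1}{57 - \left(\frac{7}{12} - 3 \left(\left(-2\right) \left(-1\right)\right) \left(2 \left(-3\right)\right)^{2}\right)} = \frac{1}{57 - \left(\frac{7}{12} - 6 \left(-6\right)^{2}\right)} = \frac{1}{57 - \left(\frac{7}{12} - 216\right)} = \frac{1}{57 + \left(- \frac{7}{12} + 216\right)} = \frac{1}{57 + \frac{2585}{12}} = \frac{1}{\frac{3269}{12}} = \frac{12}{3269}$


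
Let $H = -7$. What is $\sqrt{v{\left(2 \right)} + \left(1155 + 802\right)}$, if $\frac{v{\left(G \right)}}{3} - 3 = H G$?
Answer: $2 \sqrt{481} \approx 43.863$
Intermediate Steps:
$v{\left(G \right)} = 9 - 21 G$ ($v{\left(G \right)} = 9 + 3 \left(- 7 G\right) = 9 - 21 G$)
$\sqrt{v{\left(2 \right)} + \left(1155 + 802\right)} = \sqrt{\left(9 - 42\right) + \left(1155 + 802\right)} = \sqrt{\left(9 - 42\right) + 1957} = \sqrt{-33 + 1957} = \sqrt{1924} = 2 \sqrt{481}$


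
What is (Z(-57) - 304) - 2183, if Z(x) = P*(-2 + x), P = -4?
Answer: -2251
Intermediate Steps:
Z(x) = 8 - 4*x (Z(x) = -4*(-2 + x) = 8 - 4*x)
(Z(-57) - 304) - 2183 = ((8 - 4*(-57)) - 304) - 2183 = ((8 + 228) - 304) - 2183 = (236 - 304) - 2183 = -68 - 2183 = -2251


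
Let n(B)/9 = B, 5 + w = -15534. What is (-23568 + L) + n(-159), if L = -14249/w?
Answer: -388445212/15539 ≈ -24998.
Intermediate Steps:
w = -15539 (w = -5 - 15534 = -15539)
n(B) = 9*B
L = 14249/15539 (L = -14249/(-15539) = -14249*(-1/15539) = 14249/15539 ≈ 0.91698)
(-23568 + L) + n(-159) = (-23568 + 14249/15539) + 9*(-159) = -366208903/15539 - 1431 = -388445212/15539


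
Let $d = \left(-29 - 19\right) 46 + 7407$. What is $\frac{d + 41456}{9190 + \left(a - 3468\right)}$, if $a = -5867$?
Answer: $- \frac{9331}{29} \approx -321.76$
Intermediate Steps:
$d = 5199$ ($d = \left(-48\right) 46 + 7407 = -2208 + 7407 = 5199$)
$\frac{d + 41456}{9190 + \left(a - 3468\right)} = \frac{5199 + 41456}{9190 - 9335} = \frac{46655}{9190 - 9335} = \frac{46655}{-145} = 46655 \left(- \frac{1}{145}\right) = - \frac{9331}{29}$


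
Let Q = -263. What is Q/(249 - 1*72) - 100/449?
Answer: -135787/79473 ≈ -1.7086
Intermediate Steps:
Q/(249 - 1*72) - 100/449 = -263/(249 - 1*72) - 100/449 = -263/(249 - 72) - 100*1/449 = -263/177 - 100/449 = -135787/79473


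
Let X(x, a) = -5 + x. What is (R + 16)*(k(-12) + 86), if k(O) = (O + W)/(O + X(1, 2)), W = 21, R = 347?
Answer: 496221/16 ≈ 31014.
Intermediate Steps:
k(O) = (21 + O)/(-4 + O) (k(O) = (O + 21)/(O + (-5 + 1)) = (21 + O)/(O - 4) = (21 + O)/(-4 + O))
(R + 16)*(k(-12) + 86) = (347 + 16)*((21 - 12)/(-4 - 12) + 86) = 363*(9/(-16) + 86) = 363*(-1/16*9 + 86) = 363*(-9/16 + 86) = 363*(1367/16) = 496221/16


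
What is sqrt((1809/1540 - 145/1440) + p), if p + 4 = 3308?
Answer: sqrt(282179284310)/9240 ≈ 57.490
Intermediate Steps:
p = 3304 (p = -4 + 3308 = 3304)
sqrt((1809/1540 - 145/1440) + p) = sqrt((1809/1540 - 145/1440) + 3304) = sqrt((1809*(1/1540) - 145*1/1440) + 3304) = sqrt((1809/1540 - 29/288) + 3304) = sqrt(119083/110880 + 3304) = sqrt(366466603/110880) = sqrt(282179284310)/9240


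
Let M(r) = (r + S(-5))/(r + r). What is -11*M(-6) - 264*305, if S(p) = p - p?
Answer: -161051/2 ≈ -80526.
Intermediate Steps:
S(p) = 0
M(r) = ½ (M(r) = (r + 0)/(r + r) = r/((2*r)) = r*(1/(2*r)) = ½)
-11*M(-6) - 264*305 = -11*½ - 264*305 = -11/2 - 80520 = -161051/2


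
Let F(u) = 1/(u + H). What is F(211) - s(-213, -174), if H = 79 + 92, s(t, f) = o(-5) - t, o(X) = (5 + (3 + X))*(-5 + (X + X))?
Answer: -64175/382 ≈ -168.00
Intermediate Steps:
o(X) = (-5 + 2*X)*(8 + X) (o(X) = (8 + X)*(-5 + 2*X) = (-5 + 2*X)*(8 + X))
s(t, f) = -45 - t (s(t, f) = (-40 + 2*(-5)² + 11*(-5)) - t = (-40 + 2*25 - 55) - t = (-40 + 50 - 55) - t = -45 - t)
H = 171
F(u) = 1/(171 + u) (F(u) = 1/(u + 171) = 1/(171 + u))
F(211) - s(-213, -174) = 1/(171 + 211) - (-45 - 1*(-213)) = 1/382 - (-45 + 213) = 1/382 - 1*168 = 1/382 - 168 = -64175/382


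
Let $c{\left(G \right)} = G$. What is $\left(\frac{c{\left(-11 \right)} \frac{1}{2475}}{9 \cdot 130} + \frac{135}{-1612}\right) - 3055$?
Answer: $- \frac{3835657649}{1255500} \approx -3055.1$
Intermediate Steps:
$\left(\frac{c{\left(-11 \right)} \frac{1}{2475}}{9 \cdot 130} + \frac{135}{-1612}\right) - 3055 = \left(\frac{\left(-11\right) \frac{1}{2475}}{9 \cdot 130} + \frac{135}{-1612}\right) - 3055 = \left(\frac{\left(-11\right) \frac{1}{2475}}{1170} + 135 \left(- \frac{1}{1612}\right)\right) - 3055 = \left(\left(- \frac{1}{225}\right) \frac{1}{1170} - \frac{135}{1612}\right) - 3055 = \left(- \frac{1}{263250} - \frac{135}{1612}\right) - 3055 = - \frac{105149}{1255500} - 3055 = - \frac{3835657649}{1255500}$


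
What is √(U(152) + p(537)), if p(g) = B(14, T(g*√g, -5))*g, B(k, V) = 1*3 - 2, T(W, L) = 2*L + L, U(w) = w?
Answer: √689 ≈ 26.249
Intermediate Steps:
T(W, L) = 3*L
B(k, V) = 1 (B(k, V) = 3 - 2 = 1)
p(g) = g (p(g) = 1*g = g)
√(U(152) + p(537)) = √(152 + 537) = √689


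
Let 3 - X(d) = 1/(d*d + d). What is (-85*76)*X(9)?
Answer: -173774/9 ≈ -19308.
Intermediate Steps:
X(d) = 3 - 1/(d + d²) (X(d) = 3 - 1/(d*d + d) = 3 - 1/(d² + d) = 3 - 1/(d + d²))
(-85*76)*X(9) = (-85*76)*((-1 + 3*9 + 3*9²)/(9*(1 + 9))) = -6460*(-1 + 27 + 3*81)/(9*10) = -6460*(-1 + 27 + 243)/(9*10) = -6460*269/(9*10) = -6460*269/90 = -173774/9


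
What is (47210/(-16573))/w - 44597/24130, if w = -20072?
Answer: -3708549520133/2006730766820 ≈ -1.8481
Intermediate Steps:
(47210/(-16573))/w - 44597/24130 = (47210/(-16573))/(-20072) - 44597/24130 = (47210*(-1/16573))*(-1/20072) - 44597*1/24130 = -47210/16573*(-1/20072) - 44597/24130 = 23605/166326628 - 44597/24130 = -3708549520133/2006730766820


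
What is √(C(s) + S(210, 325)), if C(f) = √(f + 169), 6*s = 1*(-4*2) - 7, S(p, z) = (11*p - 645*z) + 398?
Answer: √(-827668 + 6*√74)/2 ≈ 454.87*I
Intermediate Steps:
S(p, z) = 398 - 645*z + 11*p (S(p, z) = (-645*z + 11*p) + 398 = 398 - 645*z + 11*p)
s = -5/2 (s = (1*(-4*2) - 7)/6 = (1*(-8) - 7)/6 = (-8 - 7)/6 = (⅙)*(-15) = -5/2 ≈ -2.5000)
C(f) = √(169 + f)
√(C(s) + S(210, 325)) = √(√(169 - 5/2) + (398 - 645*325 + 11*210)) = √(√(333/2) + (398 - 209625 + 2310)) = √(3*√74/2 - 206917) = √(-206917 + 3*√74/2)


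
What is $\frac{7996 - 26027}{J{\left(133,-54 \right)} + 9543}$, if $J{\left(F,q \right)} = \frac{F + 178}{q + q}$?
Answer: $- \frac{1947348}{1030333} \approx -1.89$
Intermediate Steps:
$J{\left(F,q \right)} = \frac{178 + F}{2 q}$
$\frac{7996 - 26027}{J{\left(133,-54 \right)} + 9543} = \frac{7996 - 26027}{\frac{178 + 133}{2 \left(-54\right)} + 9543} = - \frac{18031}{\frac{1}{2} \left(- \frac{1}{54}\right) 311 + 9543} = - \frac{18031}{- \frac{311}{108} + 9543} = - \frac{18031}{\frac{1030333}{108}} = \left(-18031\right) \frac{108}{1030333} = - \frac{1947348}{1030333}$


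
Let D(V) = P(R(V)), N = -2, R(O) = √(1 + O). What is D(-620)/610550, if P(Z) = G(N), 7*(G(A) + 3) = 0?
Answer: -3/610550 ≈ -4.9136e-6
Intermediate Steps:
G(A) = -3 (G(A) = -3 + (⅐)*0 = -3 + 0 = -3)
P(Z) = -3
D(V) = -3
D(-620)/610550 = -3/610550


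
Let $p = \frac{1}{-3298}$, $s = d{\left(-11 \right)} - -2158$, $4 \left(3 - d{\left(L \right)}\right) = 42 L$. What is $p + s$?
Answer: $\frac{3753948}{1649} \approx 2276.5$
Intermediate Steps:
$d{\left(L \right)} = 3 - \frac{21 L}{2}$ ($d{\left(L \right)} = 3 - \frac{42 L}{4} = 3 - \frac{21 L}{2}$)
$s = \frac{4553}{2}$ ($s = \left(3 - - \frac{231}{2}\right) - -2158 = \left(3 + \frac{231}{2}\right) + 2158 = \frac{237}{2} + 2158 = \frac{4553}{2} \approx 2276.5$)
$p = - \frac{1}{3298} \approx -0.00030321$
$p + s = - \frac{1}{3298} + \frac{4553}{2} = \frac{3753948}{1649}$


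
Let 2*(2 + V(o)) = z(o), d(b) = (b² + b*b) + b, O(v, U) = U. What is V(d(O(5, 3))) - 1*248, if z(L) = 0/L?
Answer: -250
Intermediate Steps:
z(L) = 0
d(b) = b + 2*b² (d(b) = (b² + b²) + b = 2*b² + b = b + 2*b²)
V(o) = -2 (V(o) = -2 + (½)*0 = -2 + 0 = -2)
V(d(O(5, 3))) - 1*248 = -2 - 1*248 = -2 - 248 = -250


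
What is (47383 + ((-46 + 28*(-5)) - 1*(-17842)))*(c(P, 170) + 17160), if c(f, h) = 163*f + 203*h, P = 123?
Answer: 4664532041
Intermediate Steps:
(47383 + ((-46 + 28*(-5)) - 1*(-17842)))*(c(P, 170) + 17160) = (47383 + ((-46 + 28*(-5)) - 1*(-17842)))*((163*123 + 203*170) + 17160) = (47383 + ((-46 - 140) + 17842))*((20049 + 34510) + 17160) = (47383 + (-186 + 17842))*(54559 + 17160) = (47383 + 17656)*71719 = 65039*71719 = 4664532041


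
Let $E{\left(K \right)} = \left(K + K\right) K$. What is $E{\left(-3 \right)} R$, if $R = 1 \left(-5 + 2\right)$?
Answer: $-54$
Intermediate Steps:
$R = -3$ ($R = 1 \left(-3\right) = -3$)
$E{\left(K \right)} = 2 K^{2}$ ($E{\left(K \right)} = 2 K K = 2 K^{2}$)
$E{\left(-3 \right)} R = 2 \left(-3\right)^{2} \left(-3\right) = 2 \cdot 9 \left(-3\right) = 18 \left(-3\right) = -54$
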